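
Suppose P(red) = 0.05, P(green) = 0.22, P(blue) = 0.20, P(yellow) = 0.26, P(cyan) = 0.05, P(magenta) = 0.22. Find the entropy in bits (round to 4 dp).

H = −Σ pᵢ log₂ pᵢ.
−0.05·log₂(0.05) = 0.2161
−0.22·log₂(0.22) = 0.4806
−0.20·log₂(0.20) = 0.4644
−0.26·log₂(0.26) = 0.5053
−0.05·log₂(0.05) = 0.2161
−0.22·log₂(0.22) = 0.4806
Sum ≈ 2.3630 → 2.3630 bits.

2.3630 bits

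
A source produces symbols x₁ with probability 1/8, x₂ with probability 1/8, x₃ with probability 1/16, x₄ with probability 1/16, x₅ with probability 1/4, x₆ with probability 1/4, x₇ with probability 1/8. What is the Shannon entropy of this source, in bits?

2.625 bits

Each probability is a power of 1/2, so log₂(1/p) is an integer.
H = Σ p·log₂(1/p) = 1/8·3 + 1/8·3 + 1/16·4 + 1/16·4 + 1/4·2 + 1/4·2 + 1/8·3 = 2.625 bits.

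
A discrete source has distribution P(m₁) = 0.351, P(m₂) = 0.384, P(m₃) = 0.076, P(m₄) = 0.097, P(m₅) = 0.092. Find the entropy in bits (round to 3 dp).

H = −Σ pᵢ log₂ pᵢ.
−0.351·log₂(0.351) = 0.5302
−0.384·log₂(0.384) = 0.5302
−0.076·log₂(0.076) = 0.2826
−0.097·log₂(0.097) = 0.3265
−0.092·log₂(0.092) = 0.3167
Sum ≈ 1.9861 → 1.986 bits.

1.986 bits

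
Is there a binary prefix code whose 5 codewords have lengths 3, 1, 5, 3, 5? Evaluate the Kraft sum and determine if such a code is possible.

With common denominator 2^5 = 32: Σ 2^(−ℓᵢ) = 4/32 + 16/32 + 1/32 + 4/32 + 1/32 = 26/32 = 0.8125.
Kraft's inequality requires Σ ≤ 1; here Σ = 0.8125 ≤ 1, so such a prefix code exists.

0.8125; yes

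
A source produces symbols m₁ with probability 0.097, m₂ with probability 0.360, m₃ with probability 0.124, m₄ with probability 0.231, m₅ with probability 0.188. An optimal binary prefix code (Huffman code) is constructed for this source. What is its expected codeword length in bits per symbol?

2.221 bits/symbol

Repeatedly combine the two least-probable nodes; the expected code length is the sum of the merged weights.
merge 97/1000 + 31/250 → 221/1000
merge 47/250 + 221/1000 → 409/1000
merge 231/1000 + 9/25 → 591/1000
merge 409/1000 + 591/1000 → 1
L = 221/1000 + 409/1000 + 591/1000 + 1 = 2221/1000 = 2.221 bits/symbol.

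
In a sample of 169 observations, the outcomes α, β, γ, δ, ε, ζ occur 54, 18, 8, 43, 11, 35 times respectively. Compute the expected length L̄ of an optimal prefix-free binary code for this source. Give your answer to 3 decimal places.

Probabilities are the counts divided by 169.
Repeatedly combine the two least-probable nodes; the expected code length is the sum of the merged weights.
merge 8/169 + 11/169 → 19/169
merge 18/169 + 19/169 → 37/169
merge 35/169 + 37/169 → 72/169
merge 43/169 + 54/169 → 97/169
merge 72/169 + 97/169 → 1
L = 19/169 + 37/169 + 72/169 + 97/169 + 1 = 394/169 ≈ 2.331 bits/symbol.

2.331 bits/symbol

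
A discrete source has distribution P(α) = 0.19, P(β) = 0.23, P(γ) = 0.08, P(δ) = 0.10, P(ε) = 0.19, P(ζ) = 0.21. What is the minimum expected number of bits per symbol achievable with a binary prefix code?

2.55 bits/symbol

Repeatedly combine the two least-probable nodes; the expected code length is the sum of the merged weights.
merge 2/25 + 1/10 → 9/50
merge 9/50 + 19/100 → 37/100
merge 19/100 + 21/100 → 2/5
merge 23/100 + 37/100 → 3/5
merge 2/5 + 3/5 → 1
L = 9/50 + 37/100 + 2/5 + 3/5 + 1 = 51/20 = 2.55 bits/symbol.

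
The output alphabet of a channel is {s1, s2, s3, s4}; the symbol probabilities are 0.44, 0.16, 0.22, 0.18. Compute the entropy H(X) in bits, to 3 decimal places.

1.870 bits

H = −Σ pᵢ log₂ pᵢ.
−0.44·log₂(0.44) = 0.5211
−0.16·log₂(0.16) = 0.4230
−0.22·log₂(0.22) = 0.4806
−0.18·log₂(0.18) = 0.4453
Sum ≈ 1.8700 → 1.870 bits.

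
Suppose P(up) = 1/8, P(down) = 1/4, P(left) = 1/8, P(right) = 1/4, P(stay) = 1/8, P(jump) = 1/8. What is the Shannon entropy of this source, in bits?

Each probability is a power of 1/2, so log₂(1/p) is an integer.
H = Σ p·log₂(1/p) = 1/8·3 + 1/4·2 + 1/8·3 + 1/4·2 + 1/8·3 + 1/8·3 = 2.5 bits.

2.5 bits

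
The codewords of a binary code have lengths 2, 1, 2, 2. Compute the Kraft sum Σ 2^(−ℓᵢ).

1.25

With common denominator 2^2 = 4: Σ 2^(−ℓᵢ) = 1/4 + 2/4 + 1/4 + 1/4 = 5/4 = 1.25.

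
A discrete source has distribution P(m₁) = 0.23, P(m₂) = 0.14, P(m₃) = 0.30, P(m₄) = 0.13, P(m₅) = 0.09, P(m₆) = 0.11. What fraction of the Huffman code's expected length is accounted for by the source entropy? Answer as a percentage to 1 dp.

99.2%

Entropy H = −Σ p log₂ p ≈ 2.4515 bits.
Huffman merges: 9/100+11/100→1/5; 13/100+7/50→27/100; 1/5+23/100→43/100; 27/100+3/10→57/100; 43/100+57/100→1. L = 247/100 ≈ 2.4700.
Efficiency = H/L = 2.4515/2.4700 = 99.2%.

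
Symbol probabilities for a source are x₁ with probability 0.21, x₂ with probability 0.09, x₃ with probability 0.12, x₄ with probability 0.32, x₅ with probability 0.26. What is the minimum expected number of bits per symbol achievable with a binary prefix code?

2.21 bits/symbol

Repeatedly combine the two least-probable nodes; the expected code length is the sum of the merged weights.
merge 9/100 + 3/25 → 21/100
merge 21/100 + 21/100 → 21/50
merge 13/50 + 8/25 → 29/50
merge 21/50 + 29/50 → 1
L = 21/100 + 21/50 + 29/50 + 1 = 221/100 = 2.21 bits/symbol.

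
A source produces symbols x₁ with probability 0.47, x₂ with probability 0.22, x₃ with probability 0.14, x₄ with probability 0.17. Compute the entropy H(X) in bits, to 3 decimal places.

H = −Σ pᵢ log₂ pᵢ.
−0.47·log₂(0.47) = 0.5120
−0.22·log₂(0.22) = 0.4806
−0.14·log₂(0.14) = 0.3971
−0.17·log₂(0.17) = 0.4346
Sum ≈ 1.8242 → 1.824 bits.

1.824 bits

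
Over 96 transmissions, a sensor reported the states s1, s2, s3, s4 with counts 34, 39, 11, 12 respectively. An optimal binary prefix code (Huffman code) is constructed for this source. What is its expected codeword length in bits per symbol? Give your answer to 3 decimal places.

1.833 bits/symbol

Probabilities are the counts divided by 96.
Repeatedly combine the two least-probable nodes; the expected code length is the sum of the merged weights.
merge 11/96 + 1/8 → 23/96
merge 23/96 + 17/48 → 19/32
merge 13/32 + 19/32 → 1
L = 23/96 + 19/32 + 1 = 11/6 ≈ 1.833 bits/symbol.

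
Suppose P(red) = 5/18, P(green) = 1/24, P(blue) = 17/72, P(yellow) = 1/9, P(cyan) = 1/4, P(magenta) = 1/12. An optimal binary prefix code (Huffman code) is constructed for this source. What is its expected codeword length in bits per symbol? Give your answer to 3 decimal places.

Repeatedly combine the two least-probable nodes; the expected code length is the sum of the merged weights.
merge 1/24 + 1/12 → 1/8
merge 1/9 + 1/8 → 17/72
merge 17/72 + 17/72 → 17/36
merge 1/4 + 5/18 → 19/36
merge 17/36 + 19/36 → 1
L = 1/8 + 17/72 + 17/36 + 19/36 + 1 = 85/36 ≈ 2.361 bits/symbol.

2.361 bits/symbol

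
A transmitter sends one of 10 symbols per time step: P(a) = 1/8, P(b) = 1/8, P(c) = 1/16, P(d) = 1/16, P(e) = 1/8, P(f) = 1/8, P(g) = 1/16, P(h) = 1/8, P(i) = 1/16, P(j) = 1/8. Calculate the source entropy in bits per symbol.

3.25 bits

Each probability is a power of 1/2, so log₂(1/p) is an integer.
H = Σ p·log₂(1/p) = 1/8·3 + 1/8·3 + 1/16·4 + 1/16·4 + 1/8·3 + 1/8·3 + 1/16·4 + 1/8·3 + 1/16·4 + 1/8·3 = 3.25 bits.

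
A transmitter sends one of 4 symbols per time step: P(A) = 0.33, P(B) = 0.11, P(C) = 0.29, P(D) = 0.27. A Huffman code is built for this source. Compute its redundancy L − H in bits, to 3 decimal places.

Entropy H = −Σ p log₂ p ≈ 1.9060 bits.
Huffman merges: 11/100+27/100→19/50; 29/100+33/100→31/50; 19/50+31/50→1. L = 2 ≈ 2.0000.
L − H = 2.0000 − 1.9060 = 0.094 bits.

0.094 bits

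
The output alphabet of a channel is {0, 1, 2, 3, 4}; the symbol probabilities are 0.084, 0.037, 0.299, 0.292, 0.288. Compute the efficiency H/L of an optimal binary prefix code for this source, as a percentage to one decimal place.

Entropy H = −Σ p log₂ p ≈ 2.0327 bits.
Huffman merges: 37/1000+21/250→121/1000; 121/1000+36/125→409/1000; 73/250+299/1000→591/1000; 409/1000+591/1000→1. L = 2121/1000 ≈ 2.1210.
Efficiency = H/L = 2.0327/2.1210 = 95.8%.

95.8%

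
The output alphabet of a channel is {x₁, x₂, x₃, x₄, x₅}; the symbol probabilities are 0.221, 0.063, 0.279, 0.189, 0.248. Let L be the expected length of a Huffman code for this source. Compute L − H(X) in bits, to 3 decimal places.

Entropy H = −Σ p log₂ p ≈ 2.1996 bits.
Huffman merges: 63/1000+189/1000→63/250; 221/1000+31/125→469/1000; 63/250+279/1000→531/1000; 469/1000+531/1000→1. L = 563/250 ≈ 2.2520.
L − H = 2.2520 − 2.1996 = 0.052 bits.

0.052 bits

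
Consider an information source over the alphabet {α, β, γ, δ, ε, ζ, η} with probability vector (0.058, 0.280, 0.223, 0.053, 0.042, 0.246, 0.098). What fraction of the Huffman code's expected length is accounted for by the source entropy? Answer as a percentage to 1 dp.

Entropy H = −Σ p log₂ p ≈ 2.4781 bits.
Huffman merges: 21/500+53/1000→19/200; 29/500+19/200→153/1000; 49/500+153/1000→251/1000; 223/1000+123/500→469/1000; 251/1000+7/25→531/1000; 469/1000+531/1000→1. L = 2499/1000 ≈ 2.4990.
Efficiency = H/L = 2.4781/2.4990 = 99.2%.

99.2%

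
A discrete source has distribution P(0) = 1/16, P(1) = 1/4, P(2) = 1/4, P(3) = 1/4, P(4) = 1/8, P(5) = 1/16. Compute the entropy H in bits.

Each probability is a power of 1/2, so log₂(1/p) is an integer.
H = Σ p·log₂(1/p) = 1/16·4 + 1/4·2 + 1/4·2 + 1/4·2 + 1/8·3 + 1/16·4 = 2.375 bits.

2.375 bits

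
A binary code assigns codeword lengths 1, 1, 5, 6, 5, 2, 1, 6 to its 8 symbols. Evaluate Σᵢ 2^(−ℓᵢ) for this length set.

1.84375

With common denominator 2^6 = 64: Σ 2^(−ℓᵢ) = 32/64 + 32/64 + 2/64 + 1/64 + 2/64 + 16/64 + 32/64 + 1/64 = 118/64 = 1.84375.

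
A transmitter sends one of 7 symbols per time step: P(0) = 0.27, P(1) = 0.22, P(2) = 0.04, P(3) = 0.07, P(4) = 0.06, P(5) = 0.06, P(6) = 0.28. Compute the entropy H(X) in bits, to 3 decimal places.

H = −Σ pᵢ log₂ pᵢ.
−0.27·log₂(0.27) = 0.5100
−0.22·log₂(0.22) = 0.4806
−0.04·log₂(0.04) = 0.1858
−0.07·log₂(0.07) = 0.2686
−0.06·log₂(0.06) = 0.2435
−0.06·log₂(0.06) = 0.2435
−0.28·log₂(0.28) = 0.5142
Sum ≈ 2.4462 → 2.446 bits.

2.446 bits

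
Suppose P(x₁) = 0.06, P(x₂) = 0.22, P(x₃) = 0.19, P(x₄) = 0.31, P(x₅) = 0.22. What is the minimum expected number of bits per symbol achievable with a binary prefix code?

Repeatedly combine the two least-probable nodes; the expected code length is the sum of the merged weights.
merge 3/50 + 19/100 → 1/4
merge 11/50 + 11/50 → 11/25
merge 1/4 + 31/100 → 14/25
merge 11/25 + 14/25 → 1
L = 1/4 + 11/25 + 14/25 + 1 = 9/4 = 2.25 bits/symbol.

2.25 bits/symbol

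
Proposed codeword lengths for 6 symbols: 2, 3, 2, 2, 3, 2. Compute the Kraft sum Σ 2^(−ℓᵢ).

With common denominator 2^3 = 8: Σ 2^(−ℓᵢ) = 2/8 + 1/8 + 2/8 + 2/8 + 1/8 + 2/8 = 10/8 = 1.25.

1.25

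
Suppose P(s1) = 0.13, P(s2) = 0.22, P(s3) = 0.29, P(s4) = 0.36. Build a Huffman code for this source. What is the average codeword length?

Repeatedly combine the two least-probable nodes; the expected code length is the sum of the merged weights.
merge 13/100 + 11/50 → 7/20
merge 29/100 + 7/20 → 16/25
merge 9/25 + 16/25 → 1
L = 7/20 + 16/25 + 1 = 199/100 = 1.99 bits/symbol.

1.99 bits/symbol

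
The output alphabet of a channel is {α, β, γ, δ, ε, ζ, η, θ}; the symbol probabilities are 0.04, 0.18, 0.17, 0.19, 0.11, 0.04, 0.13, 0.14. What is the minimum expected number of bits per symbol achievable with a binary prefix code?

Repeatedly combine the two least-probable nodes; the expected code length is the sum of the merged weights.
merge 1/25 + 1/25 → 2/25
merge 2/25 + 11/100 → 19/100
merge 13/100 + 7/50 → 27/100
merge 17/100 + 9/50 → 7/20
merge 19/100 + 19/100 → 19/50
merge 27/100 + 7/20 → 31/50
merge 19/50 + 31/50 → 1
L = 2/25 + 19/100 + 27/100 + 7/20 + 19/50 + 31/50 + 1 = 289/100 = 2.89 bits/symbol.

2.89 bits/symbol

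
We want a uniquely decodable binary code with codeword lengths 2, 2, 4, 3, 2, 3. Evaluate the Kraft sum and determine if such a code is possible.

With common denominator 2^4 = 16: Σ 2^(−ℓᵢ) = 4/16 + 4/16 + 1/16 + 2/16 + 4/16 + 2/16 = 17/16 = 1.0625.
Kraft's inequality requires Σ ≤ 1; here Σ = 1.0625 > 1, so no such prefix code exists.

1.0625; no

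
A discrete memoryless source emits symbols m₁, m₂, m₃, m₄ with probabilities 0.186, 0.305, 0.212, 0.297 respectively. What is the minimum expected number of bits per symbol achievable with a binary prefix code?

2 bits/symbol

Repeatedly combine the two least-probable nodes; the expected code length is the sum of the merged weights.
merge 93/500 + 53/250 → 199/500
merge 297/1000 + 61/200 → 301/500
merge 199/500 + 301/500 → 1
L = 199/500 + 301/500 + 1 = 2 bits/symbol.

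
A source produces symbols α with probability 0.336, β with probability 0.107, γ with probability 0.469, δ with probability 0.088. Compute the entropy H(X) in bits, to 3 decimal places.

H = −Σ pᵢ log₂ pᵢ.
−0.336·log₂(0.336) = 0.5287
−0.107·log₂(0.107) = 0.3450
−0.469·log₂(0.469) = 0.5123
−0.088·log₂(0.088) = 0.3086
Sum ≈ 1.6946 → 1.695 bits.

1.695 bits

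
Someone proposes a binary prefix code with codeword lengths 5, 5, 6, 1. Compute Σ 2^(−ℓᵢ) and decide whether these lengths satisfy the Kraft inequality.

With common denominator 2^6 = 64: Σ 2^(−ℓᵢ) = 2/64 + 2/64 + 1/64 + 32/64 = 37/64 = 0.578125.
Kraft's inequality requires Σ ≤ 1; here Σ = 0.578125 ≤ 1, so such a prefix code exists.

0.578125; yes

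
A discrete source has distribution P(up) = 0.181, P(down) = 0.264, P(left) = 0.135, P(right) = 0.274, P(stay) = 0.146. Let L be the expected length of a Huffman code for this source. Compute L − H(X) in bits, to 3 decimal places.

Entropy H = −Σ p log₂ p ≈ 2.2606 bits.
Huffman merges: 27/200+73/500→281/1000; 181/1000+33/125→89/200; 137/500+281/1000→111/200; 89/200+111/200→1. L = 2281/1000 ≈ 2.2810.
L − H = 2.2810 − 2.2606 = 0.020 bits.

0.020 bits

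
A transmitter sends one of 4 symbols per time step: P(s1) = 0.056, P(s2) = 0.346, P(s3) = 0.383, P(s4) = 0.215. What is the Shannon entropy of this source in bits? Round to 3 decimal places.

1.770 bits

H = −Σ pᵢ log₂ pᵢ.
−0.056·log₂(0.056) = 0.2329
−0.346·log₂(0.346) = 0.5298
−0.383·log₂(0.383) = 0.5303
−0.215·log₂(0.215) = 0.4768
Sum ≈ 1.7697 → 1.770 bits.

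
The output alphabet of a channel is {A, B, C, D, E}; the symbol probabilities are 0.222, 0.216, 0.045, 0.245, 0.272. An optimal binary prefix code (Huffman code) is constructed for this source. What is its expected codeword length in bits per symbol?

Repeatedly combine the two least-probable nodes; the expected code length is the sum of the merged weights.
merge 9/200 + 27/125 → 261/1000
merge 111/500 + 49/200 → 467/1000
merge 261/1000 + 34/125 → 533/1000
merge 467/1000 + 533/1000 → 1
L = 261/1000 + 467/1000 + 533/1000 + 1 = 2261/1000 = 2.261 bits/symbol.

2.261 bits/symbol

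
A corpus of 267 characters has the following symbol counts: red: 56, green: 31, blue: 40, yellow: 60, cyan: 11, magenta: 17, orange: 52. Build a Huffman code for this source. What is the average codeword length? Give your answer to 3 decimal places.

Probabilities are the counts divided by 267.
Repeatedly combine the two least-probable nodes; the expected code length is the sum of the merged weights.
merge 11/267 + 17/267 → 28/267
merge 28/267 + 31/267 → 59/267
merge 40/267 + 52/267 → 92/267
merge 56/267 + 59/267 → 115/267
merge 20/89 + 92/267 → 152/267
merge 115/267 + 152/267 → 1
L = 28/267 + 59/267 + 92/267 + 115/267 + 152/267 + 1 = 713/267 ≈ 2.670 bits/symbol.

2.670 bits/symbol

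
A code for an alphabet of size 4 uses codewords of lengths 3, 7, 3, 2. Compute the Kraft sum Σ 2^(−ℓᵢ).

0.5078125

With common denominator 2^7 = 128: Σ 2^(−ℓᵢ) = 16/128 + 1/128 + 16/128 + 32/128 = 65/128 = 0.5078125.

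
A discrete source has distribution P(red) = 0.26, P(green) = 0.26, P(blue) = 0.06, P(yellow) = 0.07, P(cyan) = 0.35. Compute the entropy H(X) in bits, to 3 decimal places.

2.053 bits

H = −Σ pᵢ log₂ pᵢ.
−0.26·log₂(0.26) = 0.5053
−0.26·log₂(0.26) = 0.5053
−0.06·log₂(0.06) = 0.2435
−0.07·log₂(0.07) = 0.2686
−0.35·log₂(0.35) = 0.5301
Sum ≈ 2.0528 → 2.053 bits.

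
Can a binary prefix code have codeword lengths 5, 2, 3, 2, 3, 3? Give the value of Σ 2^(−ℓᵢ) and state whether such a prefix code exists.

0.90625; yes

With common denominator 2^5 = 32: Σ 2^(−ℓᵢ) = 1/32 + 8/32 + 4/32 + 8/32 + 4/32 + 4/32 = 29/32 = 0.90625.
Kraft's inequality requires Σ ≤ 1; here Σ = 0.90625 ≤ 1, so such a prefix code exists.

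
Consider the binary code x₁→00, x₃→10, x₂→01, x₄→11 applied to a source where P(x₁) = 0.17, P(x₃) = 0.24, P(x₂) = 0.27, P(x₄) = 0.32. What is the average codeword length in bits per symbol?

2 bits/symbol

L̄ = Σ pᵢ·ℓᵢ = 0.17·2 + 0.24·2 + 0.27·2 + 0.32·2 = 2 bits/symbol.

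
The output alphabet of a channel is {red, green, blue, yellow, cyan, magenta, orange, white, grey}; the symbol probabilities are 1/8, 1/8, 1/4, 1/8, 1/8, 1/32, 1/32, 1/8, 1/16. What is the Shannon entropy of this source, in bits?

2.9375 bits

Each probability is a power of 1/2, so log₂(1/p) is an integer.
H = Σ p·log₂(1/p) = 1/8·3 + 1/8·3 + 1/4·2 + 1/8·3 + 1/8·3 + 1/32·5 + 1/32·5 + 1/8·3 + 1/16·4 = 2.9375 bits.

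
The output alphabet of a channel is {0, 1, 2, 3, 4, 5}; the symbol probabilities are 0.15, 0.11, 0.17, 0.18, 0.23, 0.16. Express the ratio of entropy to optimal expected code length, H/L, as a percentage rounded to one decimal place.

98.5%

Entropy H = −Σ p log₂ p ≈ 2.5514 bits.
Huffman merges: 11/100+3/20→13/50; 4/25+17/100→33/100; 9/50+23/100→41/100; 13/50+33/100→59/100; 41/100+59/100→1. L = 259/100 ≈ 2.5900.
Efficiency = H/L = 2.5514/2.5900 = 98.5%.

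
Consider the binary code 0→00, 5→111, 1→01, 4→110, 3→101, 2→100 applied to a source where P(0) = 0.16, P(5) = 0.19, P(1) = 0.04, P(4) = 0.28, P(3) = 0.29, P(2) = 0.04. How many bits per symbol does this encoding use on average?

L̄ = Σ pᵢ·ℓᵢ = 0.16·2 + 0.19·3 + 0.04·2 + 0.28·3 + 0.29·3 + 0.04·3 = 2.8 bits/symbol.

2.8 bits/symbol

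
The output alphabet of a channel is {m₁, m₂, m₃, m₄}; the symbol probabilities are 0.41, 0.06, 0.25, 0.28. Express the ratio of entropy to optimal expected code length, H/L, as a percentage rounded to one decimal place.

94.0%

Entropy H = −Σ p log₂ p ≈ 1.7851 bits.
Huffman merges: 3/50+1/4→31/100; 7/25+31/100→59/100; 41/100+59/100→1. L = 19/10 ≈ 1.9000.
Efficiency = H/L = 1.7851/1.9000 = 94.0%.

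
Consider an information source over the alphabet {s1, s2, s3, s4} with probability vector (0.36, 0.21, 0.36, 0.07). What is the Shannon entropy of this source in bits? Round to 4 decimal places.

1.8026 bits

H = −Σ pᵢ log₂ pᵢ.
−0.36·log₂(0.36) = 0.5306
−0.21·log₂(0.21) = 0.4728
−0.36·log₂(0.36) = 0.5306
−0.07·log₂(0.07) = 0.2686
Sum ≈ 1.8026 → 1.8026 bits.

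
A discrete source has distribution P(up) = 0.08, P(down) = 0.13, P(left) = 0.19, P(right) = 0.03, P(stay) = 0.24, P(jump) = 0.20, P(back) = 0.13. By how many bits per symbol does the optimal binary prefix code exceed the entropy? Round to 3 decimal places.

0.048 bits

Entropy H = −Σ p log₂ p ≈ 2.6223 bits.
Huffman merges: 3/100+2/25→11/100; 11/100+13/100→6/25; 13/100+19/100→8/25; 1/5+6/25→11/25; 6/25+8/25→14/25; 11/25+14/25→1. L = 267/100 ≈ 2.6700.
L − H = 2.6700 − 2.6223 = 0.048 bits.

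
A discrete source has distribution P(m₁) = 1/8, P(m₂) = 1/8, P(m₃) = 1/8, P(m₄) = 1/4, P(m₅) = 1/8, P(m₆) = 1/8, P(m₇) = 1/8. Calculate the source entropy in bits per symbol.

2.75 bits

Each probability is a power of 1/2, so log₂(1/p) is an integer.
H = Σ p·log₂(1/p) = 1/8·3 + 1/8·3 + 1/8·3 + 1/4·2 + 1/8·3 + 1/8·3 + 1/8·3 = 2.75 bits.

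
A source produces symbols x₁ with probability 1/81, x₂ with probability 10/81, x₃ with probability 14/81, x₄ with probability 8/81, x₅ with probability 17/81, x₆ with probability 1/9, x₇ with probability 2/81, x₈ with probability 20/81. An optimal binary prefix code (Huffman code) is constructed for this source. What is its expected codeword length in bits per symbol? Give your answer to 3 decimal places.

2.716 bits/symbol

Repeatedly combine the two least-probable nodes; the expected code length is the sum of the merged weights.
merge 1/81 + 2/81 → 1/27
merge 1/27 + 8/81 → 11/81
merge 1/9 + 10/81 → 19/81
merge 11/81 + 14/81 → 25/81
merge 17/81 + 19/81 → 4/9
merge 20/81 + 25/81 → 5/9
merge 4/9 + 5/9 → 1
L = 1/27 + 11/81 + 19/81 + 25/81 + 4/9 + 5/9 + 1 = 220/81 ≈ 2.716 bits/symbol.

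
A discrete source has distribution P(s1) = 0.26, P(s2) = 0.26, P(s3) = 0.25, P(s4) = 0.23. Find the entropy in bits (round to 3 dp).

1.998 bits

H = −Σ pᵢ log₂ pᵢ.
−0.26·log₂(0.26) = 0.5053
−0.26·log₂(0.26) = 0.5053
−0.25·log₂(0.25) = 0.5000
−0.23·log₂(0.23) = 0.4877
Sum ≈ 1.9982 → 1.998 bits.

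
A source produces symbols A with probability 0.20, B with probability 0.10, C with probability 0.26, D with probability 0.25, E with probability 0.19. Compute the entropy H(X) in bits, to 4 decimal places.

H = −Σ pᵢ log₂ pᵢ.
−0.20·log₂(0.20) = 0.4644
−0.10·log₂(0.10) = 0.3322
−0.26·log₂(0.26) = 0.5053
−0.25·log₂(0.25) = 0.5000
−0.19·log₂(0.19) = 0.4552
Sum ≈ 2.2571 → 2.2571 bits.

2.2571 bits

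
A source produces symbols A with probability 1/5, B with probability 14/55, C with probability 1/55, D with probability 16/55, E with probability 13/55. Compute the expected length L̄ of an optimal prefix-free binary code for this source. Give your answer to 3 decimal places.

Repeatedly combine the two least-probable nodes; the expected code length is the sum of the merged weights.
merge 1/55 + 1/5 → 12/55
merge 12/55 + 13/55 → 5/11
merge 14/55 + 16/55 → 6/11
merge 5/11 + 6/11 → 1
L = 12/55 + 5/11 + 6/11 + 1 = 122/55 ≈ 2.218 bits/symbol.

2.218 bits/symbol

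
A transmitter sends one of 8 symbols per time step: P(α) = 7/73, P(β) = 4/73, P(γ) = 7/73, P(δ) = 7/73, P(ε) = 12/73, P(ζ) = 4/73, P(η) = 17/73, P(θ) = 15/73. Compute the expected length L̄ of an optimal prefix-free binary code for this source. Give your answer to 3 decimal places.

2.863 bits/symbol

Repeatedly combine the two least-probable nodes; the expected code length is the sum of the merged weights.
merge 4/73 + 4/73 → 8/73
merge 7/73 + 7/73 → 14/73
merge 7/73 + 8/73 → 15/73
merge 12/73 + 14/73 → 26/73
merge 15/73 + 15/73 → 30/73
merge 17/73 + 26/73 → 43/73
merge 30/73 + 43/73 → 1
L = 8/73 + 14/73 + 15/73 + 26/73 + 30/73 + 43/73 + 1 = 209/73 ≈ 2.863 bits/symbol.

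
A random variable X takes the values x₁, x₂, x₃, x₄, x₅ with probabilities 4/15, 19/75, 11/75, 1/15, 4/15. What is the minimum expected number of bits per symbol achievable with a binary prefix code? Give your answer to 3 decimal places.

Repeatedly combine the two least-probable nodes; the expected code length is the sum of the merged weights.
merge 1/15 + 11/75 → 16/75
merge 16/75 + 19/75 → 7/15
merge 4/15 + 4/15 → 8/15
merge 7/15 + 8/15 → 1
L = 16/75 + 7/15 + 8/15 + 1 = 166/75 ≈ 2.213 bits/symbol.

2.213 bits/symbol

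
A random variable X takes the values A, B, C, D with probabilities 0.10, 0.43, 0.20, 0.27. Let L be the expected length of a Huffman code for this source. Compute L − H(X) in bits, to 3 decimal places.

0.040 bits

Entropy H = −Σ p log₂ p ≈ 1.8302 bits.
Huffman merges: 1/10+1/5→3/10; 27/100+3/10→57/100; 43/100+57/100→1. L = 187/100 ≈ 1.8700.
L − H = 1.8700 − 1.8302 = 0.040 bits.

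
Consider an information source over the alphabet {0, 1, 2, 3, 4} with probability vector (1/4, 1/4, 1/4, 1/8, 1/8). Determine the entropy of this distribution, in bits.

2.25 bits

Each probability is a power of 1/2, so log₂(1/p) is an integer.
H = Σ p·log₂(1/p) = 1/4·2 + 1/4·2 + 1/4·2 + 1/8·3 + 1/8·3 = 2.25 bits.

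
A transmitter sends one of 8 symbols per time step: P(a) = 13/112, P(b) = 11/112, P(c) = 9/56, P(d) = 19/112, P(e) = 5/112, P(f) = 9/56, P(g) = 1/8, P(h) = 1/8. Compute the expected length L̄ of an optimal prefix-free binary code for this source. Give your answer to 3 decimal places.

2.973 bits/symbol

Repeatedly combine the two least-probable nodes; the expected code length is the sum of the merged weights.
merge 5/112 + 11/112 → 1/7
merge 13/112 + 1/8 → 27/112
merge 1/8 + 1/7 → 15/56
merge 9/56 + 9/56 → 9/28
merge 19/112 + 27/112 → 23/56
merge 15/56 + 9/28 → 33/56
merge 23/56 + 33/56 → 1
L = 1/7 + 27/112 + 15/56 + 9/28 + 23/56 + 33/56 + 1 = 333/112 ≈ 2.973 bits/symbol.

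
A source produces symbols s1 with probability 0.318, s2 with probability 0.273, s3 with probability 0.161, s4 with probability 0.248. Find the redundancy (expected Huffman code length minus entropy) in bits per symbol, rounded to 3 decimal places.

Entropy H = −Σ p log₂ p ≈ 1.9600 bits.
Huffman merges: 161/1000+31/125→409/1000; 273/1000+159/500→591/1000; 409/1000+591/1000→1. L = 2 ≈ 2.0000.
L − H = 2.0000 − 1.9600 = 0.040 bits.

0.040 bits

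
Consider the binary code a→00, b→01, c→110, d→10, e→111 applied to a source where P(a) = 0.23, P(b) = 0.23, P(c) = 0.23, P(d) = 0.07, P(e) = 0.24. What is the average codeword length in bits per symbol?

L̄ = Σ pᵢ·ℓᵢ = 0.23·2 + 0.23·2 + 0.23·3 + 0.07·2 + 0.24·3 = 2.47 bits/symbol.

2.47 bits/symbol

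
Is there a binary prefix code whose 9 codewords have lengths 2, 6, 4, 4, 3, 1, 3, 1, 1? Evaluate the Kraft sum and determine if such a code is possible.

2.140625; no

With common denominator 2^6 = 64: Σ 2^(−ℓᵢ) = 16/64 + 1/64 + 4/64 + 4/64 + 8/64 + 32/64 + 8/64 + 32/64 + 32/64 = 137/64 = 2.140625.
Kraft's inequality requires Σ ≤ 1; here Σ = 2.140625 > 1, so no such prefix code exists.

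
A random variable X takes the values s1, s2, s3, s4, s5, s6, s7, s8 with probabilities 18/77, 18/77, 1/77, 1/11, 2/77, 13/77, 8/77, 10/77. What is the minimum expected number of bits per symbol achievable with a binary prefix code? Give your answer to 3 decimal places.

2.701 bits/symbol

Repeatedly combine the two least-probable nodes; the expected code length is the sum of the merged weights.
merge 1/77 + 2/77 → 3/77
merge 3/77 + 1/11 → 10/77
merge 8/77 + 10/77 → 18/77
merge 10/77 + 13/77 → 23/77
merge 18/77 + 18/77 → 36/77
merge 18/77 + 23/77 → 41/77
merge 36/77 + 41/77 → 1
L = 3/77 + 10/77 + 18/77 + 23/77 + 36/77 + 41/77 + 1 = 208/77 ≈ 2.701 bits/symbol.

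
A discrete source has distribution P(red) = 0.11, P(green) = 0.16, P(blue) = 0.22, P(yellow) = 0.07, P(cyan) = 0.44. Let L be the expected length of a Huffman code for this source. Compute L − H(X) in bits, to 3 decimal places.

0.036 bits

Entropy H = −Σ p log₂ p ≈ 2.0436 bits.
Huffman merges: 7/100+11/100→9/50; 4/25+9/50→17/50; 11/50+17/50→14/25; 11/25+14/25→1. L = 52/25 ≈ 2.0800.
L − H = 2.0800 − 2.0436 = 0.036 bits.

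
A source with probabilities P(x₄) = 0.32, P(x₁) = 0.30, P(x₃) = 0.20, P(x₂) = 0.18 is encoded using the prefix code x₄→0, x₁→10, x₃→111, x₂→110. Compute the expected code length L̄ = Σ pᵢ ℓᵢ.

2.06 bits/symbol

L̄ = Σ pᵢ·ℓᵢ = 0.32·1 + 0.30·2 + 0.20·3 + 0.18·3 = 2.06 bits/symbol.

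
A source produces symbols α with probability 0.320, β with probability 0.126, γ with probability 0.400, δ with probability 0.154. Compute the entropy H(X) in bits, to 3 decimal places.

1.847 bits

H = −Σ pᵢ log₂ pᵢ.
−0.320·log₂(0.320) = 0.5260
−0.126·log₂(0.126) = 0.3766
−0.400·log₂(0.400) = 0.5288
−0.154·log₂(0.154) = 0.4156
Sum ≈ 1.8470 → 1.847 bits.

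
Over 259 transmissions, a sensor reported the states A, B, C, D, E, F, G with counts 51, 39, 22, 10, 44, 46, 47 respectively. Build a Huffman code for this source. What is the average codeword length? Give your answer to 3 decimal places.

2.745 bits/symbol

Probabilities are the counts divided by 259.
Repeatedly combine the two least-probable nodes; the expected code length is the sum of the merged weights.
merge 10/259 + 22/259 → 32/259
merge 32/259 + 39/259 → 71/259
merge 44/259 + 46/259 → 90/259
merge 47/259 + 51/259 → 14/37
merge 71/259 + 90/259 → 23/37
merge 14/37 + 23/37 → 1
L = 32/259 + 71/259 + 90/259 + 14/37 + 23/37 + 1 = 711/259 ≈ 2.745 bits/symbol.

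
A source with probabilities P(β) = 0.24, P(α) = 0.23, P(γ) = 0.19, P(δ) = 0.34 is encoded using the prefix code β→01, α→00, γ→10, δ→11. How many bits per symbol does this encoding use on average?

2 bits/symbol

L̄ = Σ pᵢ·ℓᵢ = 0.24·2 + 0.23·2 + 0.19·2 + 0.34·2 = 2 bits/symbol.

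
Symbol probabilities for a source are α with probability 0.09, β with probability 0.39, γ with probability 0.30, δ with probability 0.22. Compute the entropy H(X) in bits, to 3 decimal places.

1.844 bits

H = −Σ pᵢ log₂ pᵢ.
−0.09·log₂(0.09) = 0.3127
−0.39·log₂(0.39) = 0.5298
−0.30·log₂(0.30) = 0.5211
−0.22·log₂(0.22) = 0.4806
Sum ≈ 1.8441 → 1.844 bits.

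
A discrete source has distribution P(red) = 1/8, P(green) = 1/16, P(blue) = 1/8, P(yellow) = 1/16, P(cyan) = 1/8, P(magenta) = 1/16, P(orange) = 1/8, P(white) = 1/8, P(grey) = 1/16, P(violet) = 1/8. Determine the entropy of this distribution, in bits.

Each probability is a power of 1/2, so log₂(1/p) is an integer.
H = Σ p·log₂(1/p) = 1/8·3 + 1/16·4 + 1/8·3 + 1/16·4 + 1/8·3 + 1/16·4 + 1/8·3 + 1/8·3 + 1/16·4 + 1/8·3 = 3.25 bits.

3.25 bits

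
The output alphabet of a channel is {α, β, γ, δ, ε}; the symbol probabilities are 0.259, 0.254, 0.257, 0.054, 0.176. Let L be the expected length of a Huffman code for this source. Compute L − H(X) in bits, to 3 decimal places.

0.051 bits

Entropy H = −Σ p log₂ p ≈ 2.1792 bits.
Huffman merges: 27/500+22/125→23/100; 23/100+127/500→121/250; 257/1000+259/1000→129/250; 121/250+129/250→1. L = 223/100 ≈ 2.2300.
L − H = 2.2300 − 2.1792 = 0.051 bits.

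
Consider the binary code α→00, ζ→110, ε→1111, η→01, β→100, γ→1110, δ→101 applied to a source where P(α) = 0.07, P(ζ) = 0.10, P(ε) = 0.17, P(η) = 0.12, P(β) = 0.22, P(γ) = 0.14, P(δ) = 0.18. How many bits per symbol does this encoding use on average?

3.12 bits/symbol

L̄ = Σ pᵢ·ℓᵢ = 0.07·2 + 0.10·3 + 0.17·4 + 0.12·2 + 0.22·3 + 0.14·4 + 0.18·3 = 3.12 bits/symbol.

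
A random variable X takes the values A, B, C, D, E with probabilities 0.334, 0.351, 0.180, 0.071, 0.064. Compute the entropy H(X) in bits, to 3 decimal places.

H = −Σ pᵢ log₂ pᵢ.
−0.334·log₂(0.334) = 0.5284
−0.351·log₂(0.351) = 0.5302
−0.180·log₂(0.180) = 0.4453
−0.071·log₂(0.071) = 0.2709
−0.064·log₂(0.064) = 0.2538
Sum ≈ 2.0286 → 2.029 bits.

2.029 bits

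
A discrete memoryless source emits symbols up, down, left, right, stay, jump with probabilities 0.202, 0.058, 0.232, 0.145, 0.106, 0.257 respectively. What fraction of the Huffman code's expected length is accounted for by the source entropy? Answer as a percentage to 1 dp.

Entropy H = −Σ p log₂ p ≈ 2.4443 bits.
Huffman merges: 29/500+53/500→41/250; 29/200+41/250→309/1000; 101/500+29/125→217/500; 257/1000+309/1000→283/500; 217/500+283/500→1. L = 2473/1000 ≈ 2.4730.
Efficiency = H/L = 2.4443/2.4730 = 98.8%.

98.8%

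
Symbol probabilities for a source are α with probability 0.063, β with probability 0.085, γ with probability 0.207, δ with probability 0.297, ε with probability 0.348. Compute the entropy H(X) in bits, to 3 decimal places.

H = −Σ pᵢ log₂ pᵢ.
−0.063·log₂(0.063) = 0.2513
−0.085·log₂(0.085) = 0.3023
−0.207·log₂(0.207) = 0.4704
−0.297·log₂(0.297) = 0.5202
−0.348·log₂(0.348) = 0.5299
Sum ≈ 2.0741 → 2.074 bits.

2.074 bits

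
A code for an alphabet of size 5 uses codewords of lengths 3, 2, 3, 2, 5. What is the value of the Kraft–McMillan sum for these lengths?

0.78125

With common denominator 2^5 = 32: Σ 2^(−ℓᵢ) = 4/32 + 8/32 + 4/32 + 8/32 + 1/32 = 25/32 = 0.78125.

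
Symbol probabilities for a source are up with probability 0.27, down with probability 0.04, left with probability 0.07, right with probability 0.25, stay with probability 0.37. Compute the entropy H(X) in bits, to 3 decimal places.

H = −Σ pᵢ log₂ pᵢ.
−0.27·log₂(0.27) = 0.5100
−0.04·log₂(0.04) = 0.1858
−0.07·log₂(0.07) = 0.2686
−0.25·log₂(0.25) = 0.5000
−0.37·log₂(0.37) = 0.5307
Sum ≈ 1.9951 → 1.995 bits.

1.995 bits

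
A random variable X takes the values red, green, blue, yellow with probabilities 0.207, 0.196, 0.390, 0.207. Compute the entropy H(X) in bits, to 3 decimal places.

H = −Σ pᵢ log₂ pᵢ.
−0.207·log₂(0.207) = 0.4704
−0.196·log₂(0.196) = 0.4608
−0.390·log₂(0.390) = 0.5298
−0.207·log₂(0.207) = 0.4704
Sum ≈ 1.9313 → 1.931 bits.

1.931 bits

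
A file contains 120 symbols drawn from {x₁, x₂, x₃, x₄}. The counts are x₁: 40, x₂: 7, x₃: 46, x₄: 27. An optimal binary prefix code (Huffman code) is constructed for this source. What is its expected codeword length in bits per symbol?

1.9 bits/symbol

Probabilities are the counts divided by 120.
Repeatedly combine the two least-probable nodes; the expected code length is the sum of the merged weights.
merge 7/120 + 9/40 → 17/60
merge 17/60 + 1/3 → 37/60
merge 23/60 + 37/60 → 1
L = 17/60 + 37/60 + 1 = 19/10 = 1.9 bits/symbol.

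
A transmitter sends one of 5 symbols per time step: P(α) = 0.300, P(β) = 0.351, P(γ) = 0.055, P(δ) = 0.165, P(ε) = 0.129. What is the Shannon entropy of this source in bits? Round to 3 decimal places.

2.091 bits

H = −Σ pᵢ log₂ pᵢ.
−0.300·log₂(0.300) = 0.5211
−0.351·log₂(0.351) = 0.5302
−0.055·log₂(0.055) = 0.2301
−0.165·log₂(0.165) = 0.4289
−0.129·log₂(0.129) = 0.3811
Sum ≈ 2.0915 → 2.091 bits.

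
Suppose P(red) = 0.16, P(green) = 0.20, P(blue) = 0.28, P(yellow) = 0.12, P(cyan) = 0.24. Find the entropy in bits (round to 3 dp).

2.263 bits

H = −Σ pᵢ log₂ pᵢ.
−0.16·log₂(0.16) = 0.4230
−0.20·log₂(0.20) = 0.4644
−0.28·log₂(0.28) = 0.5142
−0.12·log₂(0.12) = 0.3671
−0.24·log₂(0.24) = 0.4941
Sum ≈ 2.2628 → 2.263 bits.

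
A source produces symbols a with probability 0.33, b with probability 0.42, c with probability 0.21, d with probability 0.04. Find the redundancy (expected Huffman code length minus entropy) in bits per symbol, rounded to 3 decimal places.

0.118 bits

Entropy H = −Σ p log₂ p ≈ 1.7120 bits.
Huffman merges: 1/25+21/100→1/4; 1/4+33/100→29/50; 21/50+29/50→1. L = 183/100 ≈ 1.8300.
L − H = 1.8300 − 1.7120 = 0.118 bits.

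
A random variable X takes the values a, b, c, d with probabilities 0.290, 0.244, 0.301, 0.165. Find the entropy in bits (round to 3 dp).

H = −Σ pᵢ log₂ pᵢ.
−0.290·log₂(0.290) = 0.5179
−0.244·log₂(0.244) = 0.4966
−0.301·log₂(0.301) = 0.5214
−0.165·log₂(0.165) = 0.4289
Sum ≈ 1.9647 → 1.965 bits.

1.965 bits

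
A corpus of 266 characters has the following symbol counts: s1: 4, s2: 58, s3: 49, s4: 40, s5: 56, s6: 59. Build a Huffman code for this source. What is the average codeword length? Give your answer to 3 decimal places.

2.515 bits/symbol

Probabilities are the counts divided by 266.
Repeatedly combine the two least-probable nodes; the expected code length is the sum of the merged weights.
merge 2/133 + 20/133 → 22/133
merge 22/133 + 7/38 → 93/266
merge 4/19 + 29/133 → 3/7
merge 59/266 + 93/266 → 4/7
merge 3/7 + 4/7 → 1
L = 22/133 + 93/266 + 3/7 + 4/7 + 1 = 669/266 ≈ 2.515 bits/symbol.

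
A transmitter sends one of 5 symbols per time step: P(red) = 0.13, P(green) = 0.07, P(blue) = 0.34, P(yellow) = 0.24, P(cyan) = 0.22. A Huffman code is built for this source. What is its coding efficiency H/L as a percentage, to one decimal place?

Entropy H = −Σ p log₂ p ≈ 2.1551 bits.
Huffman merges: 7/100+13/100→1/5; 1/5+11/50→21/50; 6/25+17/50→29/50; 21/50+29/50→1. L = 11/5 ≈ 2.2000.
Efficiency = H/L = 2.1551/2.2000 = 98.0%.

98.0%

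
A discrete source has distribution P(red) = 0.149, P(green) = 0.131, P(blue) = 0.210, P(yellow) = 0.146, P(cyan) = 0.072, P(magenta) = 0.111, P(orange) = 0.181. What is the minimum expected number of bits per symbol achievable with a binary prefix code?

Repeatedly combine the two least-probable nodes; the expected code length is the sum of the merged weights.
merge 9/125 + 111/1000 → 183/1000
merge 131/1000 + 73/500 → 277/1000
merge 149/1000 + 181/1000 → 33/100
merge 183/1000 + 21/100 → 393/1000
merge 277/1000 + 33/100 → 607/1000
merge 393/1000 + 607/1000 → 1
L = 183/1000 + 277/1000 + 33/100 + 393/1000 + 607/1000 + 1 = 279/100 = 2.79 bits/symbol.

2.79 bits/symbol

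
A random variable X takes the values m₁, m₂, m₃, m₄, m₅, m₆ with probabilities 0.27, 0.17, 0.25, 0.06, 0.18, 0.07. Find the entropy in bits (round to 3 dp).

H = −Σ pᵢ log₂ pᵢ.
−0.27·log₂(0.27) = 0.5100
−0.17·log₂(0.17) = 0.4346
−0.25·log₂(0.25) = 0.5000
−0.06·log₂(0.06) = 0.2435
−0.18·log₂(0.18) = 0.4453
−0.07·log₂(0.07) = 0.2686
Sum ≈ 2.4020 → 2.402 bits.

2.402 bits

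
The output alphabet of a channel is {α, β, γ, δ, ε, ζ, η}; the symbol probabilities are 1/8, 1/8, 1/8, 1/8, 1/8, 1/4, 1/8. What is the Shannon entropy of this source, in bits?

2.75 bits

Each probability is a power of 1/2, so log₂(1/p) is an integer.
H = Σ p·log₂(1/p) = 1/8·3 + 1/8·3 + 1/8·3 + 1/8·3 + 1/8·3 + 1/4·2 + 1/8·3 = 2.75 bits.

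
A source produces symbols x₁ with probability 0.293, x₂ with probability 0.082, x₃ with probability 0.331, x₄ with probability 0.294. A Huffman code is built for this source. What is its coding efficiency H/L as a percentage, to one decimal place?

93.1%

Entropy H = −Σ p log₂ p ≈ 1.8620 bits.
Huffman merges: 41/500+293/1000→3/8; 147/500+331/1000→5/8; 3/8+5/8→1. L = 2 ≈ 2.0000.
Efficiency = H/L = 1.8620/2.0000 = 93.1%.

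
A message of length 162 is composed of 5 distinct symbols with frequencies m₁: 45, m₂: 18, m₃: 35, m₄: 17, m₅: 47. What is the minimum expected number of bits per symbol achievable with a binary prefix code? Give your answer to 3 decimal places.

Probabilities are the counts divided by 162.
Repeatedly combine the two least-probable nodes; the expected code length is the sum of the merged weights.
merge 17/162 + 1/9 → 35/162
merge 35/162 + 35/162 → 35/81
merge 5/18 + 47/162 → 46/81
merge 35/81 + 46/81 → 1
L = 35/162 + 35/81 + 46/81 + 1 = 359/162 ≈ 2.216 bits/symbol.

2.216 bits/symbol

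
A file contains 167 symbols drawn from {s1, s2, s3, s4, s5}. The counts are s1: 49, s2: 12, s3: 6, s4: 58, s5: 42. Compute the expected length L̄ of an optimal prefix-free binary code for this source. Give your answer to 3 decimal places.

Probabilities are the counts divided by 167.
Repeatedly combine the two least-probable nodes; the expected code length is the sum of the merged weights.
merge 6/167 + 12/167 → 18/167
merge 18/167 + 42/167 → 60/167
merge 49/167 + 58/167 → 107/167
merge 60/167 + 107/167 → 1
L = 18/167 + 60/167 + 107/167 + 1 = 352/167 ≈ 2.108 bits/symbol.

2.108 bits/symbol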